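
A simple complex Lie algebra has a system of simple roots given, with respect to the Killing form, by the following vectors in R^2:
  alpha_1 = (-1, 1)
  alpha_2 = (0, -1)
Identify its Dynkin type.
Compute the Cartan integers a_ij = 2(alpha_i, alpha_j)/(alpha_j, alpha_j); the resulting 2x2 Cartan matrix is
[[2, -2], [-1, 2]].
The roots have two lengths (squared-length ratio 2:1); the short ones are alpha_{2}. The associated Dynkin diagram is a chain of 2 nodes with a double edge at one end; the terminal node there is the unique short simple root (B_2), so the type is B_2 (the algebra so(5)).

B_2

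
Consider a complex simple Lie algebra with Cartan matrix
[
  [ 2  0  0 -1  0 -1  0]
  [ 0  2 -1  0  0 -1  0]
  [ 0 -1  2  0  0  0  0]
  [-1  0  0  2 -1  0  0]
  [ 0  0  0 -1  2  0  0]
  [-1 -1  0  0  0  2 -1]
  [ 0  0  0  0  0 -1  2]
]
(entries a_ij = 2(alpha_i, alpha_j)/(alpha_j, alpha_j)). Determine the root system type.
The matrix has rank 7 with 2's on the diagonal. Reading the off-diagonal entries as Dynkin edges (a single edge where a_ij = a_ji = -1; a double or triple edge where a_ij * a_ji = 2 or 3), the diagram is a chain of 6 nodes with one extra node attached to the third node from one end (E_7). One simple-root ordering that puts it in standard form is (alpha_3, alpha_7, alpha_2, alpha_6, alpha_1, alpha_4, alpha_5). So the algebra is type E_7.

type E_7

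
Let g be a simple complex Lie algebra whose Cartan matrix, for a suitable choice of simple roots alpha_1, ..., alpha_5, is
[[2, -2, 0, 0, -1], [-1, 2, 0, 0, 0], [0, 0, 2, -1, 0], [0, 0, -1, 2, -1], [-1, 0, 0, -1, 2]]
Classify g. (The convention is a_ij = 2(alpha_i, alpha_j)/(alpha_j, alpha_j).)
B5

The matrix has rank 5 with 2's on the diagonal. Reading the off-diagonal entries as Dynkin edges (a single edge where a_ij = a_ji = -1; a double or triple edge where a_ij * a_ji = 2 or 3), the diagram is a chain of 5 nodes with a double edge at one end; the terminal node there is the unique short simple root (B_5). One simple-root ordering that puts it in standard form is (alpha_3, alpha_4, alpha_5, alpha_1, alpha_2). So the algebra is type B_5, i.e. so(11).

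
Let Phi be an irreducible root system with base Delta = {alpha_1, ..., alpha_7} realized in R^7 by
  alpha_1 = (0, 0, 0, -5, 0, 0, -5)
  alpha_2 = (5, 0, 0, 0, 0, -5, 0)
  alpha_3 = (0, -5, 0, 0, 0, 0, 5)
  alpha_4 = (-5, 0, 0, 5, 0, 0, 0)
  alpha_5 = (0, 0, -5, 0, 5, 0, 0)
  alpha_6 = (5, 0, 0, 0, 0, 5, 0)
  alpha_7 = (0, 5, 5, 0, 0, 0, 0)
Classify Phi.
D7

Compute the Cartan integers a_ij = 2(alpha_i, alpha_j)/(alpha_j, alpha_j); the resulting 7x7 Cartan matrix is
[[2, 0, -1, -1, 0, 0, 0], [0, 2, 0, -1, 0, 0, 0], [-1, 0, 2, 0, 0, 0, -1], [-1, -1, 0, 2, 0, -1, 0], [0, 0, 0, 0, 2, 0, -1], [0, 0, 0, -1, 0, 2, 0], [0, 0, -1, 0, -1, 0, 2]].
All simple roots have the same length, so the diagram is simply laced. The associated Dynkin diagram is a chain of 5 nodes with a fork of two nodes at one end (D_7), so the type is D_7 (the algebra so(14)).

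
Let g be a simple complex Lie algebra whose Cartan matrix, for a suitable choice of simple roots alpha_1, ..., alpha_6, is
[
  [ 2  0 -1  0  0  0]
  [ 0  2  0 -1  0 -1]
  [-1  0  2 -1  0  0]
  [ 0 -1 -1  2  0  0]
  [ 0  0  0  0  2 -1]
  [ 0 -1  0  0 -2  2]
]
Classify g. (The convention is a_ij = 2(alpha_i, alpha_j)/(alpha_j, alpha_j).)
The matrix has rank 6 with 2's on the diagonal. Reading the off-diagonal entries as Dynkin edges (a single edge where a_ij = a_ji = -1; a double or triple edge where a_ij * a_ji = 2 or 3), the diagram is a chain of 6 nodes with a double edge at one end; the terminal node there is the unique short simple root (B_6). One simple-root ordering that puts it in standard form is (alpha_1, alpha_3, alpha_4, alpha_2, alpha_6, alpha_5). So the algebra is type B_6, i.e. so(13).

B6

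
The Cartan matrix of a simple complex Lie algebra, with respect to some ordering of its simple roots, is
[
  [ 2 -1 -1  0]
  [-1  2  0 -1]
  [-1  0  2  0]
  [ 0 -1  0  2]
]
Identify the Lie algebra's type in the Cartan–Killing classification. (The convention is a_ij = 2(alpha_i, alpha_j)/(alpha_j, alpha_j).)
The matrix has rank 4 with 2's on the diagonal. Reading the off-diagonal entries as Dynkin edges (a single edge where a_ij = a_ji = -1; a double or triple edge where a_ij * a_ji = 2 or 3), the diagram is a chain of 4 nodes with single edges (A_4). One simple-root ordering that puts it in standard form is (alpha_4, alpha_2, alpha_1, alpha_3). So the algebra is type A_4, i.e. sl(5).

A4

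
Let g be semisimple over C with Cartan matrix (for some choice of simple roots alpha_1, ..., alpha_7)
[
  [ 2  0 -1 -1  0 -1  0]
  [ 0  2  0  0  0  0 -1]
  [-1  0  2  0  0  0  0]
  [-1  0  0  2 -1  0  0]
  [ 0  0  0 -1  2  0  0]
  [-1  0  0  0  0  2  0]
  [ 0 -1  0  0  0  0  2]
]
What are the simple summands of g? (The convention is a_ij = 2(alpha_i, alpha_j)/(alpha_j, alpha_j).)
The diagram associated to this matrix has two connected components: the simple roots {alpha_2, alpha_7} form a chain of 2 nodes with single edges (A_2), and {alpha_1, alpha_3, alpha_4, alpha_5, alpha_6} form a chain of 3 nodes with a fork of two nodes at one end (D_5). A semisimple Lie algebra decomposes uniquely as the direct sum of simple ideals, one per connected component of its Dynkin diagram, so g ≅ A_2 ⊕ D_5 (dimension 8 + 45 = 53).

type A_2 ⊕ type D_5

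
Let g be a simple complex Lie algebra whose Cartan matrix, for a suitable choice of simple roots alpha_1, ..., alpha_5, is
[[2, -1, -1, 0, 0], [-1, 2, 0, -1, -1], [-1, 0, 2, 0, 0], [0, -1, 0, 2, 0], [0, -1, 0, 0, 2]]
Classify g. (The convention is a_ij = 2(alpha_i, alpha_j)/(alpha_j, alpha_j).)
The matrix has rank 5 with 2's on the diagonal. Reading the off-diagonal entries as Dynkin edges (a single edge where a_ij = a_ji = -1; a double or triple edge where a_ij * a_ji = 2 or 3), the diagram is a chain of 3 nodes with a fork of two nodes at one end (D_5). One simple-root ordering that puts it in standard form is (alpha_3, alpha_1, alpha_2, alpha_4, alpha_5). So the algebra is type D_5, i.e. so(10).

D_5 (so(10))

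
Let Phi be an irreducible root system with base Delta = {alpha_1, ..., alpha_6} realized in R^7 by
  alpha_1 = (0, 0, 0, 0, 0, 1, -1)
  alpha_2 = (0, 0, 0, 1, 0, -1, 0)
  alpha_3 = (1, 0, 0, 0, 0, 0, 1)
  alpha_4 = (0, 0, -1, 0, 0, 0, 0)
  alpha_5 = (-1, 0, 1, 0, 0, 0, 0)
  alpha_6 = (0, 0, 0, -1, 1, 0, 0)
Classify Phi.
Compute the Cartan integers a_ij = 2(alpha_i, alpha_j)/(alpha_j, alpha_j); the resulting 6x6 Cartan matrix is
[[2, -1, -1, 0, 0, 0], [-1, 2, 0, 0, 0, -1], [-1, 0, 2, 0, -1, 0], [0, 0, 0, 2, -1, 0], [0, 0, -1, -2, 2, 0], [0, -1, 0, 0, 0, 2]].
The roots have two lengths (squared-length ratio 2:1); the short ones are alpha_{4}. The associated Dynkin diagram is a chain of 6 nodes with a double edge at one end; the terminal node there is the unique short simple root (B_6), so the type is B_6 (the algebra so(13)).

B6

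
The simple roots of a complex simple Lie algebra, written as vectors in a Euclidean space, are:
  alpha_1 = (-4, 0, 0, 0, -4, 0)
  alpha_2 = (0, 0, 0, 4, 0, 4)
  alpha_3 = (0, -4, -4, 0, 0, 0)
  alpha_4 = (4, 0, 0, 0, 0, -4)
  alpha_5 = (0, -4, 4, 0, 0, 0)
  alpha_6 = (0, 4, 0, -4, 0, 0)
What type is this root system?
Compute the Cartan integers a_ij = 2(alpha_i, alpha_j)/(alpha_j, alpha_j); the resulting 6x6 Cartan matrix is
[[2, 0, 0, -1, 0, 0], [0, 2, 0, -1, 0, -1], [0, 0, 2, 0, 0, -1], [-1, -1, 0, 2, 0, 0], [0, 0, 0, 0, 2, -1], [0, -1, -1, 0, -1, 2]].
All simple roots have the same length, so the diagram is simply laced. The associated Dynkin diagram is a chain of 4 nodes with a fork of two nodes at one end (D_6), so the type is D_6 (the algebra so(12)).

D_6 (so(12))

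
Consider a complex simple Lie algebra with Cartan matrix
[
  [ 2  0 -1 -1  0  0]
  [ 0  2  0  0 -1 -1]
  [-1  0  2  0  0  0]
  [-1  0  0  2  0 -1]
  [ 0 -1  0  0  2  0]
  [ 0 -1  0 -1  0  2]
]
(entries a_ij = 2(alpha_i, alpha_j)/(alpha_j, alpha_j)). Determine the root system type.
type A_6

The matrix has rank 6 with 2's on the diagonal. Reading the off-diagonal entries as Dynkin edges (a single edge where a_ij = a_ji = -1; a double or triple edge where a_ij * a_ji = 2 or 3), the diagram is a chain of 6 nodes with single edges (A_6). One simple-root ordering that puts it in standard form is (alpha_3, alpha_1, alpha_4, alpha_6, alpha_2, alpha_5). So the algebra is type A_6, i.e. sl(7).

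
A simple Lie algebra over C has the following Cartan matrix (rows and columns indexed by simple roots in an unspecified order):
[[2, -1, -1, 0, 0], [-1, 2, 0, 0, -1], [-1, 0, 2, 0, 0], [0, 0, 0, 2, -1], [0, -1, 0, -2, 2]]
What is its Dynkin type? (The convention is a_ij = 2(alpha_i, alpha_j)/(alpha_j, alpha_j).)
The matrix has rank 5 with 2's on the diagonal. Reading the off-diagonal entries as Dynkin edges (a single edge where a_ij = a_ji = -1; a double or triple edge where a_ij * a_ji = 2 or 3), the diagram is a chain of 5 nodes with a double edge at one end; the terminal node there is the unique short simple root (B_5). One simple-root ordering that puts it in standard form is (alpha_3, alpha_1, alpha_2, alpha_5, alpha_4). So the algebra is type B_5, i.e. so(11).

B_5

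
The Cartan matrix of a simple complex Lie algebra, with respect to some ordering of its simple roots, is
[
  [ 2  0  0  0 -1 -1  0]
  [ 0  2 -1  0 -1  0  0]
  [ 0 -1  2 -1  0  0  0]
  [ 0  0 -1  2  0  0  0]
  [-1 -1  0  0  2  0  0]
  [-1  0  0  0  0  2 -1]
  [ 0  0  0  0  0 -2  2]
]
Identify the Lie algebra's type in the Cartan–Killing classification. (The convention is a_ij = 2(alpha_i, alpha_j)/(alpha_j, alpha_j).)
C7

The matrix has rank 7 with 2's on the diagonal. Reading the off-diagonal entries as Dynkin edges (a single edge where a_ij = a_ji = -1; a double or triple edge where a_ij * a_ji = 2 or 3), the diagram is a chain of 7 nodes with a double edge at one end; the terminal node there is the unique long simple root (C_7). One simple-root ordering that puts it in standard form is (alpha_4, alpha_3, alpha_2, alpha_5, alpha_1, alpha_6, alpha_7). So the algebra is type C_7, i.e. sp(14).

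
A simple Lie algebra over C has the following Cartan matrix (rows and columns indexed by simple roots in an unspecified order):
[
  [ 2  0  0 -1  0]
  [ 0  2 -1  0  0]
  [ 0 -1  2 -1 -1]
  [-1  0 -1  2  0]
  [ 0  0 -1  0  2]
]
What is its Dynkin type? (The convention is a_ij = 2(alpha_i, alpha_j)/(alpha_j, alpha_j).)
The matrix has rank 5 with 2's on the diagonal. Reading the off-diagonal entries as Dynkin edges (a single edge where a_ij = a_ji = -1; a double or triple edge where a_ij * a_ji = 2 or 3), the diagram is a chain of 3 nodes with a fork of two nodes at one end (D_5). One simple-root ordering that puts it in standard form is (alpha_1, alpha_4, alpha_3, alpha_5, alpha_2). So the algebra is type D_5, i.e. so(10).

D5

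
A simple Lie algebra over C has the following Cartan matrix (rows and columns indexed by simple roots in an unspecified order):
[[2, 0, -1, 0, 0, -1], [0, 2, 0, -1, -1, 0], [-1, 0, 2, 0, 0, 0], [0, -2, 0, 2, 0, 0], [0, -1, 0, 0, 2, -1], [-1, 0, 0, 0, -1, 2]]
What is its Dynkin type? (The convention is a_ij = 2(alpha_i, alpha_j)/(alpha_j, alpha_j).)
The matrix has rank 6 with 2's on the diagonal. Reading the off-diagonal entries as Dynkin edges (a single edge where a_ij = a_ji = -1; a double or triple edge where a_ij * a_ji = 2 or 3), the diagram is a chain of 6 nodes with a double edge at one end; the terminal node there is the unique long simple root (C_6). One simple-root ordering that puts it in standard form is (alpha_3, alpha_1, alpha_6, alpha_5, alpha_2, alpha_4). So the algebra is type C_6, i.e. sp(12).

C_6 (sp(12))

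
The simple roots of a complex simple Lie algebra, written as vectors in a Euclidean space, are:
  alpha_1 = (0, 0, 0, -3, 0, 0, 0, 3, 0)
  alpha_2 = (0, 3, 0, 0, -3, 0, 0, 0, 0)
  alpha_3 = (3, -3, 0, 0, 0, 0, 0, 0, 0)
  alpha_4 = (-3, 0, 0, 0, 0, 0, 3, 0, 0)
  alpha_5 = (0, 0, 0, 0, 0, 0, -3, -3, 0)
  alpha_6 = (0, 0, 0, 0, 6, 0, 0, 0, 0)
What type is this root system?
Compute the Cartan integers a_ij = 2(alpha_i, alpha_j)/(alpha_j, alpha_j); the resulting 6x6 Cartan matrix is
[[2, 0, 0, 0, -1, 0], [0, 2, -1, 0, 0, -1], [0, -1, 2, -1, 0, 0], [0, 0, -1, 2, -1, 0], [-1, 0, 0, -1, 2, 0], [0, -2, 0, 0, 0, 2]].
The roots have two lengths (squared-length ratio 2:1); the short ones are alpha_{1,2,3,4,5}. The associated Dynkin diagram is a chain of 6 nodes with a double edge at one end; the terminal node there is the unique long simple root (C_6), so the type is C_6 (the algebra sp(12)).

C_6 (sp(12))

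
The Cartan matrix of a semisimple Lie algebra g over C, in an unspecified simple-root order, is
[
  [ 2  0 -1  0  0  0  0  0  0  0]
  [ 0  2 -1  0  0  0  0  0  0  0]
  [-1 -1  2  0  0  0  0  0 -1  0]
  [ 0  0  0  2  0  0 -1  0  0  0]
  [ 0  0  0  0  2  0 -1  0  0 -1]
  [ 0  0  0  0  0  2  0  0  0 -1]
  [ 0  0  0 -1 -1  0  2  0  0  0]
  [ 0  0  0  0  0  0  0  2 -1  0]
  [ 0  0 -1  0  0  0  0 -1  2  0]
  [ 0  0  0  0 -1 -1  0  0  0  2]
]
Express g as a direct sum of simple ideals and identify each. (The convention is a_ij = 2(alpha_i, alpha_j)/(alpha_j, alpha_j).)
A_5 + D_5

The diagram associated to this matrix has two connected components: the simple roots {alpha_4, alpha_5, alpha_6, alpha_7, alpha_10} form a chain of 5 nodes with single edges (A_5), and {alpha_1, alpha_2, alpha_3, alpha_8, alpha_9} form a chain of 3 nodes with a fork of two nodes at one end (D_5). A semisimple Lie algebra decomposes uniquely as the direct sum of simple ideals, one per connected component of its Dynkin diagram, so g ≅ A_5 ⊕ D_5 (dimension 35 + 45 = 80).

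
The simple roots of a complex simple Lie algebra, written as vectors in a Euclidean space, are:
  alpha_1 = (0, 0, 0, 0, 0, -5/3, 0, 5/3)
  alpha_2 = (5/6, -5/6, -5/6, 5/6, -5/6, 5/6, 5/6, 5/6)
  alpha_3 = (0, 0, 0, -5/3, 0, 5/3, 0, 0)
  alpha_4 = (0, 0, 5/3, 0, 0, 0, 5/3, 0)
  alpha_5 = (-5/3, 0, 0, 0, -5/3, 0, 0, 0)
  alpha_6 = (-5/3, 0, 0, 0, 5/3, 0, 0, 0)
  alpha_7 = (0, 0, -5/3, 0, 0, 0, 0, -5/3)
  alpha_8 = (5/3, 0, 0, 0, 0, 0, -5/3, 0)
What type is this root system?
type E_8

Compute the Cartan integers a_ij = 2(alpha_i, alpha_j)/(alpha_j, alpha_j); the resulting 8x8 Cartan matrix is
[[2, 0, -1, 0, 0, 0, -1, 0], [0, 2, 0, 0, 0, -1, 0, 0], [-1, 0, 2, 0, 0, 0, 0, 0], [0, 0, 0, 2, 0, 0, -1, -1], [0, 0, 0, 0, 2, 0, 0, -1], [0, -1, 0, 0, 0, 2, 0, -1], [-1, 0, 0, -1, 0, 0, 2, 0], [0, 0, 0, -1, -1, -1, 0, 2]].
All simple roots have the same length, so the diagram is simply laced. The associated Dynkin diagram is a chain of 7 nodes with one extra node attached to the third node from one end (E_8), so the type is E_8.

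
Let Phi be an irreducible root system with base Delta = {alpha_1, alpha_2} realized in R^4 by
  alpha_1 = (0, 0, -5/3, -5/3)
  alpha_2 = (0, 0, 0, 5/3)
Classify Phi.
Compute the Cartan integers a_ij = 2(alpha_i, alpha_j)/(alpha_j, alpha_j); the resulting 2x2 Cartan matrix is
[[2, -2], [-1, 2]].
The roots have two lengths (squared-length ratio 2:1); the short ones are alpha_{2}. The associated Dynkin diagram is a chain of 2 nodes with a double edge at one end; the terminal node there is the unique short simple root (B_2), so the type is B_2 (the algebra so(5)).

type B_2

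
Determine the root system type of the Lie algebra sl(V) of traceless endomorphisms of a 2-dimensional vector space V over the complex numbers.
A_1

This is sl(2), which has dimension 2^2 - 1 = 3 and rank 2 - 1 = 1 (a Cartan subalgebra is the diagonal traceless matrices). In the classification of classical Lie algebras, the special linear algebra sl(n+1) has type A_n; here n = 1, so the Dynkin diagram is a chain of 1 nodes with single edges (A_1). Hence the type is A_1.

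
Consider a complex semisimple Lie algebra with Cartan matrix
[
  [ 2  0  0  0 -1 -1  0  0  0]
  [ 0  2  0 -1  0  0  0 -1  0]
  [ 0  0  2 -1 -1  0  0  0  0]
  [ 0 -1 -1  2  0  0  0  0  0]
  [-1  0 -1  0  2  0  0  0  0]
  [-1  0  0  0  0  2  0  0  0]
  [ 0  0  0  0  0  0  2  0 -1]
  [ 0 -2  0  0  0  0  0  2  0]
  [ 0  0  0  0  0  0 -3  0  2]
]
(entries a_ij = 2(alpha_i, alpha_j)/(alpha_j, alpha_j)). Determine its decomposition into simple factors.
The diagram associated to this matrix has two connected components: the simple roots {alpha_1, alpha_2, alpha_3, alpha_4, alpha_5, alpha_6, alpha_8} form a chain of 7 nodes with a double edge at one end; the terminal node there is the unique long simple root (C_7), and {alpha_7, alpha_9} form two nodes joined by a triple edge (G_2). A semisimple Lie algebra decomposes uniquely as the direct sum of simple ideals, one per connected component of its Dynkin diagram, so g ≅ C_7 ⊕ G_2 (dimension 105 + 14 = 119).

C_7 ⊕ G_2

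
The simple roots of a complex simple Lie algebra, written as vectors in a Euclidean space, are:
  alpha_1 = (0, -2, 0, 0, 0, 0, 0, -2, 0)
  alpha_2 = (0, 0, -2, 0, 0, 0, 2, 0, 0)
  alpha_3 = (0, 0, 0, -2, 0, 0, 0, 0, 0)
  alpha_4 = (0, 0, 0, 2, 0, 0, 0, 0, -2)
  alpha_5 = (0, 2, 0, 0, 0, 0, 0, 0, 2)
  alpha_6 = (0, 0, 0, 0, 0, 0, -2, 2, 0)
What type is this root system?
B_6 (so(13))

Compute the Cartan integers a_ij = 2(alpha_i, alpha_j)/(alpha_j, alpha_j); the resulting 6x6 Cartan matrix is
[[2, 0, 0, 0, -1, -1], [0, 2, 0, 0, 0, -1], [0, 0, 2, -1, 0, 0], [0, 0, -2, 2, -1, 0], [-1, 0, 0, -1, 2, 0], [-1, -1, 0, 0, 0, 2]].
The roots have two lengths (squared-length ratio 2:1); the short ones are alpha_{3}. The associated Dynkin diagram is a chain of 6 nodes with a double edge at one end; the terminal node there is the unique short simple root (B_6), so the type is B_6 (the algebra so(13)).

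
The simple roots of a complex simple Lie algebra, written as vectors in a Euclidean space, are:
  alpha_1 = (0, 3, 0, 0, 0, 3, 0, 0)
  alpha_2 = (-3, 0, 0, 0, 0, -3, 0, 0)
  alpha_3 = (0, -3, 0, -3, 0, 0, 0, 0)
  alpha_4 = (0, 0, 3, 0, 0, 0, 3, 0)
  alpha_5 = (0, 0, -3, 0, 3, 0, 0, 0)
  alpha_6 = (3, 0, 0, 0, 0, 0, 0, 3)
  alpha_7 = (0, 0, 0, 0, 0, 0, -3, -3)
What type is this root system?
A7

Compute the Cartan integers a_ij = 2(alpha_i, alpha_j)/(alpha_j, alpha_j); the resulting 7x7 Cartan matrix is
[[2, -1, -1, 0, 0, 0, 0], [-1, 2, 0, 0, 0, -1, 0], [-1, 0, 2, 0, 0, 0, 0], [0, 0, 0, 2, -1, 0, -1], [0, 0, 0, -1, 2, 0, 0], [0, -1, 0, 0, 0, 2, -1], [0, 0, 0, -1, 0, -1, 2]].
All simple roots have the same length, so the diagram is simply laced. The associated Dynkin diagram is a chain of 7 nodes with single edges (A_7), so the type is A_7 (the algebra sl(8)).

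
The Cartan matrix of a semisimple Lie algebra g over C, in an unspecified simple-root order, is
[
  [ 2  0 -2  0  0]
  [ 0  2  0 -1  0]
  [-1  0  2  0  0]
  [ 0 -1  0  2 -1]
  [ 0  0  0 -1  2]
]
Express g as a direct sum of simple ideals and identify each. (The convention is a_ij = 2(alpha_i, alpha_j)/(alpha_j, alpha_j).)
A_3 (sl(4)) ⊕ B_2 (so(5))

The diagram associated to this matrix has two connected components: the simple roots {alpha_2, alpha_4, alpha_5} form a chain of 3 nodes with single edges (A_3), and {alpha_1, alpha_3} form a chain of 2 nodes with a double edge at one end; the terminal node there is the unique short simple root (B_2). A semisimple Lie algebra decomposes uniquely as the direct sum of simple ideals, one per connected component of its Dynkin diagram, so g ≅ A_3 ⊕ B_2 (dimension 15 + 10 = 25).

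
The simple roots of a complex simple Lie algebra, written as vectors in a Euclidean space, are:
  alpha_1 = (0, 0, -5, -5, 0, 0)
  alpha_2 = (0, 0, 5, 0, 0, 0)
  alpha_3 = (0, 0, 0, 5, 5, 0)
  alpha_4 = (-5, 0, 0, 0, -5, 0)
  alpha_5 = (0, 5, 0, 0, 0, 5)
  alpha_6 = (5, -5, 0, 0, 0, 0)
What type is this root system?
type B_6

Compute the Cartan integers a_ij = 2(alpha_i, alpha_j)/(alpha_j, alpha_j); the resulting 6x6 Cartan matrix is
[[2, -2, -1, 0, 0, 0], [-1, 2, 0, 0, 0, 0], [-1, 0, 2, -1, 0, 0], [0, 0, -1, 2, 0, -1], [0, 0, 0, 0, 2, -1], [0, 0, 0, -1, -1, 2]].
The roots have two lengths (squared-length ratio 2:1); the short ones are alpha_{2}. The associated Dynkin diagram is a chain of 6 nodes with a double edge at one end; the terminal node there is the unique short simple root (B_6), so the type is B_6 (the algebra so(13)).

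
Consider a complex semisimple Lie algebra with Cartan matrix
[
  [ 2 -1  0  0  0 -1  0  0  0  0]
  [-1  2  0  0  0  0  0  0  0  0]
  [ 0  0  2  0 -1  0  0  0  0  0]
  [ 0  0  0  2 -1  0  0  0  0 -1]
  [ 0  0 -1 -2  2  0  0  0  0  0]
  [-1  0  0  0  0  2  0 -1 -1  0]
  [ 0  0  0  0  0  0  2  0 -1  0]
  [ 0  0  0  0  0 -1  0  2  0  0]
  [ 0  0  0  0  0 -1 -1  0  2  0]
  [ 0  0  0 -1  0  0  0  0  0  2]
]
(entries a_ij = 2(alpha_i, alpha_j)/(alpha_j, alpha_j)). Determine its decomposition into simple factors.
E_6 ⊕ F_4

The diagram associated to this matrix has two connected components: the simple roots {alpha_1, alpha_2, alpha_6, alpha_7, alpha_8, alpha_9} form a chain of 5 nodes with one extra node attached to the third node from one end (E_6), and {alpha_3, alpha_4, alpha_5, alpha_10} form a chain of 4 nodes with a double edge between the middle two (F_4). A semisimple Lie algebra decomposes uniquely as the direct sum of simple ideals, one per connected component of its Dynkin diagram, so g ≅ E_6 ⊕ F_4 (dimension 78 + 52 = 130).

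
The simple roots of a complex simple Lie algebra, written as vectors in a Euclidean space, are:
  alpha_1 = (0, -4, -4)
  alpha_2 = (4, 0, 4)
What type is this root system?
Compute the Cartan integers a_ij = 2(alpha_i, alpha_j)/(alpha_j, alpha_j); the resulting 2x2 Cartan matrix is
[[2, -1], [-1, 2]].
All simple roots have the same length, so the diagram is simply laced. The associated Dynkin diagram is a chain of 2 nodes with single edges (A_2), so the type is A_2 (the algebra sl(3)).

A2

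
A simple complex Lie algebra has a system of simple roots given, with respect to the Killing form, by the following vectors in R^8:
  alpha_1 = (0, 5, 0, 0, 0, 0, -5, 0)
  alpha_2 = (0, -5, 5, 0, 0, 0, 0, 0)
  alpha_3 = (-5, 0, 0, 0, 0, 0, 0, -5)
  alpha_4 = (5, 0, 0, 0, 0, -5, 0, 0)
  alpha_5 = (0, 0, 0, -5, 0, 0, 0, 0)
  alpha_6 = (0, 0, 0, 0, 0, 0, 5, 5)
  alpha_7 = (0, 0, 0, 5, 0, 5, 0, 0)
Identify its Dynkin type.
Compute the Cartan integers a_ij = 2(alpha_i, alpha_j)/(alpha_j, alpha_j); the resulting 7x7 Cartan matrix is
[[2, -1, 0, 0, 0, -1, 0], [-1, 2, 0, 0, 0, 0, 0], [0, 0, 2, -1, 0, -1, 0], [0, 0, -1, 2, 0, 0, -1], [0, 0, 0, 0, 2, 0, -1], [-1, 0, -1, 0, 0, 2, 0], [0, 0, 0, -1, -2, 0, 2]].
The roots have two lengths (squared-length ratio 2:1); the short ones are alpha_{5}. The associated Dynkin diagram is a chain of 7 nodes with a double edge at one end; the terminal node there is the unique short simple root (B_7), so the type is B_7 (the algebra so(15)).

B7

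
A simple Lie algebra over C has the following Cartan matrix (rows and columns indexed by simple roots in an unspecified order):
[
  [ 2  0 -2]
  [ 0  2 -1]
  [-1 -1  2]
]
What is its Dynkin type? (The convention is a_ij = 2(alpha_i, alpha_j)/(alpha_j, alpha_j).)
C_3 (sp(6))

The matrix has rank 3 with 2's on the diagonal. Reading the off-diagonal entries as Dynkin edges (a single edge where a_ij = a_ji = -1; a double or triple edge where a_ij * a_ji = 2 or 3), the diagram is a chain of 3 nodes with a double edge at one end; the terminal node there is the unique long simple root (C_3). One simple-root ordering that puts it in standard form is (alpha_2, alpha_3, alpha_1). So the algebra is type C_3, i.e. sp(6).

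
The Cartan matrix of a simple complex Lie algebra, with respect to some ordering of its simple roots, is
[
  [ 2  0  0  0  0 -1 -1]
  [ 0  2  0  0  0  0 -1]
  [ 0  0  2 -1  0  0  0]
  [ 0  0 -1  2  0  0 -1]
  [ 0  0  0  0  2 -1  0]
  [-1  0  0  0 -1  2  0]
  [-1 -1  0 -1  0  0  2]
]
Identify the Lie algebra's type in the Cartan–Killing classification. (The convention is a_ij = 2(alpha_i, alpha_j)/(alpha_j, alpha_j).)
E_7

The matrix has rank 7 with 2's on the diagonal. Reading the off-diagonal entries as Dynkin edges (a single edge where a_ij = a_ji = -1; a double or triple edge where a_ij * a_ji = 2 or 3), the diagram is a chain of 6 nodes with one extra node attached to the third node from one end (E_7). One simple-root ordering that puts it in standard form is (alpha_3, alpha_2, alpha_4, alpha_7, alpha_1, alpha_6, alpha_5). So the algebra is type E_7.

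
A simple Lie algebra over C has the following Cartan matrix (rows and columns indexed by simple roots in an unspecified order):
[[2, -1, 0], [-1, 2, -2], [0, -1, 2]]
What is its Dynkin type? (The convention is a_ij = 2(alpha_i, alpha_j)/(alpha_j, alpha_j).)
type B_3

The matrix has rank 3 with 2's on the diagonal. Reading the off-diagonal entries as Dynkin edges (a single edge where a_ij = a_ji = -1; a double or triple edge where a_ij * a_ji = 2 or 3), the diagram is a chain of 3 nodes with a double edge at one end; the terminal node there is the unique short simple root (B_3). One simple-root ordering that puts it in standard form is (alpha_1, alpha_2, alpha_3). So the algebra is type B_3, i.e. so(7).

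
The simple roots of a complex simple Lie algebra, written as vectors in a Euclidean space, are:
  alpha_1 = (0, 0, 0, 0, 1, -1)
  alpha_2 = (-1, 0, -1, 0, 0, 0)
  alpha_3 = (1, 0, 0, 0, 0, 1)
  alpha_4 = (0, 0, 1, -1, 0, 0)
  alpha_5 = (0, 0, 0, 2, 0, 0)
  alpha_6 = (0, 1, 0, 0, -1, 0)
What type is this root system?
Compute the Cartan integers a_ij = 2(alpha_i, alpha_j)/(alpha_j, alpha_j); the resulting 6x6 Cartan matrix is
[[2, 0, -1, 0, 0, -1], [0, 2, -1, -1, 0, 0], [-1, -1, 2, 0, 0, 0], [0, -1, 0, 2, -1, 0], [0, 0, 0, -2, 2, 0], [-1, 0, 0, 0, 0, 2]].
The roots have two lengths (squared-length ratio 2:1); the short ones are alpha_{1,2,3,4,6}. The associated Dynkin diagram is a chain of 6 nodes with a double edge at one end; the terminal node there is the unique long simple root (C_6), so the type is C_6 (the algebra sp(12)).

C_6 (sp(12))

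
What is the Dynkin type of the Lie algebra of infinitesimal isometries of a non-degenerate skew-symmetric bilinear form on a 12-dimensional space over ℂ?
This is sp(12), which has dimension 12(12+1)/2 = 78 and rank 12/2 = 6. In the classification of classical Lie algebras, the symplectic algebra sp(2n) has type C_n; here n = 6, so the Dynkin diagram is a chain of 6 nodes with a double edge at one end; the terminal node there is the unique long simple root (C_6). Hence the type is C_6.

C6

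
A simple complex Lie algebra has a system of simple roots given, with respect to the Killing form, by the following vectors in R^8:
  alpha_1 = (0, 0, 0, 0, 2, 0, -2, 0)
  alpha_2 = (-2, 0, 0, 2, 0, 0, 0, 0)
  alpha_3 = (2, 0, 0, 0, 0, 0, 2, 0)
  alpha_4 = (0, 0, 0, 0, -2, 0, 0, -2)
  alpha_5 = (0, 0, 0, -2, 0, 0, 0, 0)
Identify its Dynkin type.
B_5 (so(11))

Compute the Cartan integers a_ij = 2(alpha_i, alpha_j)/(alpha_j, alpha_j); the resulting 5x5 Cartan matrix is
[[2, 0, -1, -1, 0], [0, 2, -1, 0, -2], [-1, -1, 2, 0, 0], [-1, 0, 0, 2, 0], [0, -1, 0, 0, 2]].
The roots have two lengths (squared-length ratio 2:1); the short ones are alpha_{5}. The associated Dynkin diagram is a chain of 5 nodes with a double edge at one end; the terminal node there is the unique short simple root (B_5), so the type is B_5 (the algebra so(11)).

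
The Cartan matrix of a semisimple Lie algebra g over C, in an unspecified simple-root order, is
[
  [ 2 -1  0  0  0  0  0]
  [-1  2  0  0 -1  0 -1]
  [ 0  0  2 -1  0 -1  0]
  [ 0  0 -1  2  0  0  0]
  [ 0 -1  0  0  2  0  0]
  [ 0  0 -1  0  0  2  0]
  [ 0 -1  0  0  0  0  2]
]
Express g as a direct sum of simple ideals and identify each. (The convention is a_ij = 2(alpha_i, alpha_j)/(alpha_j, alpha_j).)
The diagram associated to this matrix has two connected components: the simple roots {alpha_3, alpha_4, alpha_6} form a chain of 3 nodes with single edges (A_3), and {alpha_1, alpha_2, alpha_5, alpha_7} form a chain of 2 nodes with a fork of two nodes at one end (D_4). A semisimple Lie algebra decomposes uniquely as the direct sum of simple ideals, one per connected component of its Dynkin diagram, so g ≅ A_3 ⊕ D_4 (dimension 15 + 28 = 43).

A_3 + D_4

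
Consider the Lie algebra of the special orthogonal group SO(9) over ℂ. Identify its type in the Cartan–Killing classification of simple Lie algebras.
B_4

This is so(9) with 9 odd, which has dimension 9(9-1)/2 = 36 and rank (9-1)/2 = 4. In the classification of classical Lie algebras, the orthogonal algebra so(2n+1) in an odd number of variables has type B_n; here n = 4, so the Dynkin diagram is a chain of 4 nodes with a double edge at one end; the terminal node there is the unique short simple root (B_4). Hence the type is B_4.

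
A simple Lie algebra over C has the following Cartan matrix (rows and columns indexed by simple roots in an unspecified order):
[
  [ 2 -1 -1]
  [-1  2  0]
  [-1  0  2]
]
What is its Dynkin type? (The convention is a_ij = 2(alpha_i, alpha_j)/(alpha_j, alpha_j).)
The matrix has rank 3 with 2's on the diagonal. Reading the off-diagonal entries as Dynkin edges (a single edge where a_ij = a_ji = -1; a double or triple edge where a_ij * a_ji = 2 or 3), the diagram is a chain of 3 nodes with single edges (A_3). One simple-root ordering that puts it in standard form is (alpha_3, alpha_1, alpha_2). So the algebra is type A_3, i.e. sl(4).

A3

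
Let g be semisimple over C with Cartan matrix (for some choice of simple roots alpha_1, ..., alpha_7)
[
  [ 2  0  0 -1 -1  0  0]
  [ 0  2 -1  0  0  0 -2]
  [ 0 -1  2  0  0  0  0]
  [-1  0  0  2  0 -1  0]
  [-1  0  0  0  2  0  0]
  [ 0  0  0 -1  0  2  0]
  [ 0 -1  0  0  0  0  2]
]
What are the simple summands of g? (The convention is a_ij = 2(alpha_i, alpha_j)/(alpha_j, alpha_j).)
A4 ⊕ B3

The diagram associated to this matrix has two connected components: the simple roots {alpha_1, alpha_4, alpha_5, alpha_6} form a chain of 4 nodes with single edges (A_4), and {alpha_2, alpha_3, alpha_7} form a chain of 3 nodes with a double edge at one end; the terminal node there is the unique short simple root (B_3). A semisimple Lie algebra decomposes uniquely as the direct sum of simple ideals, one per connected component of its Dynkin diagram, so g ≅ A_4 ⊕ B_3 (dimension 24 + 21 = 45).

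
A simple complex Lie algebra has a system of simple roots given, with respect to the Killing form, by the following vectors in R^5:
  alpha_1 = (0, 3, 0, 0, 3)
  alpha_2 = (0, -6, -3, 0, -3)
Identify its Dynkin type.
G2

Compute the Cartan integers a_ij = 2(alpha_i, alpha_j)/(alpha_j, alpha_j); the resulting 2x2 Cartan matrix is
[[2, -1], [-3, 2]].
The roots have two lengths (squared-length ratio 3:1); the short ones are alpha_{1}. The associated Dynkin diagram is two nodes joined by a triple edge (G_2), so the type is G_2.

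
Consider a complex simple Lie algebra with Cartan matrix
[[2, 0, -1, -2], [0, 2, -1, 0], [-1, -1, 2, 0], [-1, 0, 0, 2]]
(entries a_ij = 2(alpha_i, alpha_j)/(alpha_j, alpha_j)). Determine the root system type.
type B_4

The matrix has rank 4 with 2's on the diagonal. Reading the off-diagonal entries as Dynkin edges (a single edge where a_ij = a_ji = -1; a double or triple edge where a_ij * a_ji = 2 or 3), the diagram is a chain of 4 nodes with a double edge at one end; the terminal node there is the unique short simple root (B_4). One simple-root ordering that puts it in standard form is (alpha_2, alpha_3, alpha_1, alpha_4). So the algebra is type B_4, i.e. so(9).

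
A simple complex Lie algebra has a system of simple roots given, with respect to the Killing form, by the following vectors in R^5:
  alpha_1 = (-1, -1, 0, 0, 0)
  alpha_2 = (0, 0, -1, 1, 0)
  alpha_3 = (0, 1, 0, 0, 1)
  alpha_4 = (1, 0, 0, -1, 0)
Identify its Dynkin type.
A4

Compute the Cartan integers a_ij = 2(alpha_i, alpha_j)/(alpha_j, alpha_j); the resulting 4x4 Cartan matrix is
[[2, 0, -1, -1], [0, 2, 0, -1], [-1, 0, 2, 0], [-1, -1, 0, 2]].
All simple roots have the same length, so the diagram is simply laced. The associated Dynkin diagram is a chain of 4 nodes with single edges (A_4), so the type is A_4 (the algebra sl(5)).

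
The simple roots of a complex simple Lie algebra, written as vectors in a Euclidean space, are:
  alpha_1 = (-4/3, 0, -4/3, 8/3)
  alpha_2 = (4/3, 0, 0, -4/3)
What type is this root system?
G_2

Compute the Cartan integers a_ij = 2(alpha_i, alpha_j)/(alpha_j, alpha_j); the resulting 2x2 Cartan matrix is
[[2, -3], [-1, 2]].
The roots have two lengths (squared-length ratio 3:1); the short ones are alpha_{2}. The associated Dynkin diagram is two nodes joined by a triple edge (G_2), so the type is G_2.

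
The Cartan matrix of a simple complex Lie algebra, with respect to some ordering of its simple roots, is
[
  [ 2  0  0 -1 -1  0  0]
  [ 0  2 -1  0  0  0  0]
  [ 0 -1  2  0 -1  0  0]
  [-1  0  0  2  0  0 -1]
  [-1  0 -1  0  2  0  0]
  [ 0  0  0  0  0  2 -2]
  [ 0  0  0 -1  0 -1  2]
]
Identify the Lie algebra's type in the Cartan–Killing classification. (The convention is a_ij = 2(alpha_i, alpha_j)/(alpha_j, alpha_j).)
C7

The matrix has rank 7 with 2's on the diagonal. Reading the off-diagonal entries as Dynkin edges (a single edge where a_ij = a_ji = -1; a double or triple edge where a_ij * a_ji = 2 or 3), the diagram is a chain of 7 nodes with a double edge at one end; the terminal node there is the unique long simple root (C_7). One simple-root ordering that puts it in standard form is (alpha_2, alpha_3, alpha_5, alpha_1, alpha_4, alpha_7, alpha_6). So the algebra is type C_7, i.e. sp(14).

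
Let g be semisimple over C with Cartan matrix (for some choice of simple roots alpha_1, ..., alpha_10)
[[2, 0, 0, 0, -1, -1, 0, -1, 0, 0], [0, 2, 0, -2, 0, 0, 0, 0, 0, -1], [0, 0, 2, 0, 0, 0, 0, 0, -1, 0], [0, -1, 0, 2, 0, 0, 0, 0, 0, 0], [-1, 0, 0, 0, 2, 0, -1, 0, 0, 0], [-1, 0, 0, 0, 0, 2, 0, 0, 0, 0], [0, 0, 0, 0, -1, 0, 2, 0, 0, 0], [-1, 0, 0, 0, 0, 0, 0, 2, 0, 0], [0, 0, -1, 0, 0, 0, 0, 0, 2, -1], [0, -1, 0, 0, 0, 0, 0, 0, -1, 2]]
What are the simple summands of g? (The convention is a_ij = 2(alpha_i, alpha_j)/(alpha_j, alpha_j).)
The diagram associated to this matrix has two connected components: the simple roots {alpha_2, alpha_3, alpha_4, alpha_9, alpha_10} form a chain of 5 nodes with a double edge at one end; the terminal node there is the unique short simple root (B_5), and {alpha_1, alpha_5, alpha_6, alpha_7, alpha_8} form a chain of 3 nodes with a fork of two nodes at one end (D_5). A semisimple Lie algebra decomposes uniquely as the direct sum of simple ideals, one per connected component of its Dynkin diagram, so g ≅ B_5 ⊕ D_5 (dimension 55 + 45 = 100).

B_5 (so(11)) ⊕ D_5 (so(10))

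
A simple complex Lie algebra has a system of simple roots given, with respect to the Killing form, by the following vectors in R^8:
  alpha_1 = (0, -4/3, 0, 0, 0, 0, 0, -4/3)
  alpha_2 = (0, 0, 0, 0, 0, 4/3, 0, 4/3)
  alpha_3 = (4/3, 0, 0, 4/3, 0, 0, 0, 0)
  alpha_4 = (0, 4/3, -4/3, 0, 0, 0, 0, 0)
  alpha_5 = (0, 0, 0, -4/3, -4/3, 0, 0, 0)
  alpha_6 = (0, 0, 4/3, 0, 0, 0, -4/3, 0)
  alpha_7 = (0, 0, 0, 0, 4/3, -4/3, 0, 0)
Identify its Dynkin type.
type A_7

Compute the Cartan integers a_ij = 2(alpha_i, alpha_j)/(alpha_j, alpha_j); the resulting 7x7 Cartan matrix is
[[2, -1, 0, -1, 0, 0, 0], [-1, 2, 0, 0, 0, 0, -1], [0, 0, 2, 0, -1, 0, 0], [-1, 0, 0, 2, 0, -1, 0], [0, 0, -1, 0, 2, 0, -1], [0, 0, 0, -1, 0, 2, 0], [0, -1, 0, 0, -1, 0, 2]].
All simple roots have the same length, so the diagram is simply laced. The associated Dynkin diagram is a chain of 7 nodes with single edges (A_7), so the type is A_7 (the algebra sl(8)).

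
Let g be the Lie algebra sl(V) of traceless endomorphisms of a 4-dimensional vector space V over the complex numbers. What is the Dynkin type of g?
A3

This is sl(4), which has dimension 4^2 - 1 = 15 and rank 4 - 1 = 3 (a Cartan subalgebra is the diagonal traceless matrices). In the classification of classical Lie algebras, the special linear algebra sl(n+1) has type A_n; here n = 3, so the Dynkin diagram is a chain of 3 nodes with single edges (A_3). Hence the type is A_3.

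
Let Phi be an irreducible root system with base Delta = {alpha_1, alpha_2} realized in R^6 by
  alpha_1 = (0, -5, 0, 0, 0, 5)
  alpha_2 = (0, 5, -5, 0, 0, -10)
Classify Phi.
type G_2

Compute the Cartan integers a_ij = 2(alpha_i, alpha_j)/(alpha_j, alpha_j); the resulting 2x2 Cartan matrix is
[[2, -1], [-3, 2]].
The roots have two lengths (squared-length ratio 3:1); the short ones are alpha_{1}. The associated Dynkin diagram is two nodes joined by a triple edge (G_2), so the type is G_2.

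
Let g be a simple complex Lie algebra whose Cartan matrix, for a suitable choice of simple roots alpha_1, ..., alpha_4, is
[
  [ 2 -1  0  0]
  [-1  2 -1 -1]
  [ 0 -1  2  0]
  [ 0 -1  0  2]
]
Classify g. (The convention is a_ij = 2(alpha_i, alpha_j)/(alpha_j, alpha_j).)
The matrix has rank 4 with 2's on the diagonal. Reading the off-diagonal entries as Dynkin edges (a single edge where a_ij = a_ji = -1; a double or triple edge where a_ij * a_ji = 2 or 3), the diagram is a chain of 2 nodes with a fork of two nodes at one end (D_4). One simple-root ordering that puts it in standard form is (alpha_3, alpha_2, alpha_4, alpha_1). So the algebra is type D_4, i.e. so(8).

D_4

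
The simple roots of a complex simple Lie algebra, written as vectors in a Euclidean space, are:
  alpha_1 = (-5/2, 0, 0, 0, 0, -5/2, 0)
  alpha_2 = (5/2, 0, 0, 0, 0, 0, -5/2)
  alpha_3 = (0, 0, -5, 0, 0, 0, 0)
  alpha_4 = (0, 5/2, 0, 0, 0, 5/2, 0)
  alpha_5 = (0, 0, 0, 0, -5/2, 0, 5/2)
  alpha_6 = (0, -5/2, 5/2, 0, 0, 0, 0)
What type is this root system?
Compute the Cartan integers a_ij = 2(alpha_i, alpha_j)/(alpha_j, alpha_j); the resulting 6x6 Cartan matrix is
[[2, -1, 0, -1, 0, 0], [-1, 2, 0, 0, -1, 0], [0, 0, 2, 0, 0, -2], [-1, 0, 0, 2, 0, -1], [0, -1, 0, 0, 2, 0], [0, 0, -1, -1, 0, 2]].
The roots have two lengths (squared-length ratio 2:1); the short ones are alpha_{1,2,4,5,6}. The associated Dynkin diagram is a chain of 6 nodes with a double edge at one end; the terminal node there is the unique long simple root (C_6), so the type is C_6 (the algebra sp(12)).

C6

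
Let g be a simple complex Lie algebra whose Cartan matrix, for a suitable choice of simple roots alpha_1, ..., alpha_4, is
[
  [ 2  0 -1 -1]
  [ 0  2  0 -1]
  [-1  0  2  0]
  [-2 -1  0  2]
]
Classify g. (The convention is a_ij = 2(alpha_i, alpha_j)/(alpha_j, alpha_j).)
F_4

The matrix has rank 4 with 2's on the diagonal. Reading the off-diagonal entries as Dynkin edges (a single edge where a_ij = a_ji = -1; a double or triple edge where a_ij * a_ji = 2 or 3), the diagram is a chain of 4 nodes with a double edge between the middle two (F_4). One simple-root ordering that puts it in standard form is (alpha_2, alpha_4, alpha_1, alpha_3). So the algebra is type F_4.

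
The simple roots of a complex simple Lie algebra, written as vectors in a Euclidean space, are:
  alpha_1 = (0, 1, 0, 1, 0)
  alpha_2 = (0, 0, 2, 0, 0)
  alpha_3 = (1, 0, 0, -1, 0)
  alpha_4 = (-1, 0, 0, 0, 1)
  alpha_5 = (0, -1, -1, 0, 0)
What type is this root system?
Compute the Cartan integers a_ij = 2(alpha_i, alpha_j)/(alpha_j, alpha_j); the resulting 5x5 Cartan matrix is
[[2, 0, -1, 0, -1], [0, 2, 0, 0, -2], [-1, 0, 2, -1, 0], [0, 0, -1, 2, 0], [-1, -1, 0, 0, 2]].
The roots have two lengths (squared-length ratio 2:1); the short ones are alpha_{1,3,4,5}. The associated Dynkin diagram is a chain of 5 nodes with a double edge at one end; the terminal node there is the unique long simple root (C_5), so the type is C_5 (the algebra sp(10)).

C5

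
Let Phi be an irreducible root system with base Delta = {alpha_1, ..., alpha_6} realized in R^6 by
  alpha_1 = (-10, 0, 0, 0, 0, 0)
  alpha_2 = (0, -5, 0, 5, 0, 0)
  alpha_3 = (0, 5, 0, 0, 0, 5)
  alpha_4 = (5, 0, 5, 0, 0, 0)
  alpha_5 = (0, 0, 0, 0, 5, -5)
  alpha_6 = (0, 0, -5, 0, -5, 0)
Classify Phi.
C_6 (sp(12))

Compute the Cartan integers a_ij = 2(alpha_i, alpha_j)/(alpha_j, alpha_j); the resulting 6x6 Cartan matrix is
[[2, 0, 0, -2, 0, 0], [0, 2, -1, 0, 0, 0], [0, -1, 2, 0, -1, 0], [-1, 0, 0, 2, 0, -1], [0, 0, -1, 0, 2, -1], [0, 0, 0, -1, -1, 2]].
The roots have two lengths (squared-length ratio 2:1); the short ones are alpha_{2,3,4,5,6}. The associated Dynkin diagram is a chain of 6 nodes with a double edge at one end; the terminal node there is the unique long simple root (C_6), so the type is C_6 (the algebra sp(12)).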